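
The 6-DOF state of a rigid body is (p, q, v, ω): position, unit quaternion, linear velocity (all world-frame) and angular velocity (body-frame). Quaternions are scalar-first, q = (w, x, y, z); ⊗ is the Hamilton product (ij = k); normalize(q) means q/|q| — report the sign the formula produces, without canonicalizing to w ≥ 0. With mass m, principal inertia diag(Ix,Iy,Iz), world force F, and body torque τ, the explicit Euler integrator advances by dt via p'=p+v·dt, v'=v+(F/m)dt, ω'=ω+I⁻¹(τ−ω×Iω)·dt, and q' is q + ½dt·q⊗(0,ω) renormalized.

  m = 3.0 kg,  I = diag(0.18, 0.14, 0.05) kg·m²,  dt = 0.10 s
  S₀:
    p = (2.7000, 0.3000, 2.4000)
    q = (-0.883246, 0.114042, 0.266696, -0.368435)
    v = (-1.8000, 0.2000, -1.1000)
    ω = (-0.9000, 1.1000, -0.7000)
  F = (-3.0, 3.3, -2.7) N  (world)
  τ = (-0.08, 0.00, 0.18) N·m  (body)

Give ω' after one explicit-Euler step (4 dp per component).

angular accel α = (-0.8294, -0.5850, 2.8080)
ω' = ω + α·dt = (-0.9829, 1.0415, -0.4192)

ω' = (-0.9829, 1.0415, -0.4192)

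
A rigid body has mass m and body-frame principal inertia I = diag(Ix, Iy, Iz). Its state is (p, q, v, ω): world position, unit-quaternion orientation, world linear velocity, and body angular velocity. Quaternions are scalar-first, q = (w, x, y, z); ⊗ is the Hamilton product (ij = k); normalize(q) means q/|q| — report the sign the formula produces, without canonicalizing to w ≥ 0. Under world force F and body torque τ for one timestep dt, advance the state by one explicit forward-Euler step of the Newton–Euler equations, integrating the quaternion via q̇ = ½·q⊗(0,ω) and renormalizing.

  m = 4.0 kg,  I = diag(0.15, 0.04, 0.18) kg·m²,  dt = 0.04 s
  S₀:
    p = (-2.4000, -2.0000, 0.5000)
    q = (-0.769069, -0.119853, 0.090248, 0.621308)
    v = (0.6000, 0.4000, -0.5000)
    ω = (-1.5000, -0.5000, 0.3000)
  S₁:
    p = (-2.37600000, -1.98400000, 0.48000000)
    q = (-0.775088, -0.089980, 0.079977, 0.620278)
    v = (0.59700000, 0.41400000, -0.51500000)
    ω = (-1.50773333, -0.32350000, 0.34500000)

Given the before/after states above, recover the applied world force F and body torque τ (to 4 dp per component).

F = (-0.3000, 1.4000, -1.5000)
τ = (-0.0500, 0.1900, 0.1200)

Δω = ω₁−ω₀ = (-0.00773333, 0.17650000, 0.04500000)
gyro term ω₀×Iω₀ = (-0.0210, 0.0135, -0.0825)
I·α + gyro = (-0.0500, 0.1900, 0.1200)
Δv = v₁−v₀ = (-0.00300000, 0.01400000, -0.01500000)
applied force F = (-0.3000, 1.4000, -1.5000)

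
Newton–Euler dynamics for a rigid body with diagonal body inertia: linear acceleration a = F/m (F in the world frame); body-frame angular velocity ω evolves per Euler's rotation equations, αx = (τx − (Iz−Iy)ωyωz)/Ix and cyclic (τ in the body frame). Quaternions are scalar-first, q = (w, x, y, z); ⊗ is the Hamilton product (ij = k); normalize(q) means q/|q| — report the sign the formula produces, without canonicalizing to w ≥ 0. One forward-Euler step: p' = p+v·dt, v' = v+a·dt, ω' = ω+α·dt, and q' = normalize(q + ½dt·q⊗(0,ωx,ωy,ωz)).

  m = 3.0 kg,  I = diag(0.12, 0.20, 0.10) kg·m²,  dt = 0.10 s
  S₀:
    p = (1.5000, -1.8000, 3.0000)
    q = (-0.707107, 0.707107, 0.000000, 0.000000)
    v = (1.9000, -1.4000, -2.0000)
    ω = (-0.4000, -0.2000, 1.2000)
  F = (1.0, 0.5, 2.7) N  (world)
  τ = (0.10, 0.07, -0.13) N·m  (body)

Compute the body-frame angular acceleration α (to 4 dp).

α = (0.6333, 0.3980, -1.3640)

ω×(Iω) gyroscopic = (0.0240, -0.0096, 0.0064)
α = I⁻¹(τ − ω×Iω) = (0.6333, 0.3980, -1.3640)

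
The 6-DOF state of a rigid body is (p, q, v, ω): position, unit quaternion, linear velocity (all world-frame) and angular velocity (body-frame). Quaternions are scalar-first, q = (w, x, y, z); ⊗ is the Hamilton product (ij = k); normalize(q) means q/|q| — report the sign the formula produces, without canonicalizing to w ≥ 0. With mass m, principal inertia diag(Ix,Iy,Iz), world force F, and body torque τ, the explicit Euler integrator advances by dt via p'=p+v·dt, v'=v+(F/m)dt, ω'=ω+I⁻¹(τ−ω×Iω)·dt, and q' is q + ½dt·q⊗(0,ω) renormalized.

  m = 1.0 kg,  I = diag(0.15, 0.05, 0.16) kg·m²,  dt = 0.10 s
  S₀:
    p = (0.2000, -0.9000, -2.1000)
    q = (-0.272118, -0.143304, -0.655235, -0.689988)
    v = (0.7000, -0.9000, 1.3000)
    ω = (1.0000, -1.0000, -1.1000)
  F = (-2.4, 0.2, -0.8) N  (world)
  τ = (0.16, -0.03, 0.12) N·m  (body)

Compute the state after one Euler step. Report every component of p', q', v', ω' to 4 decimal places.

a = F/m = (-2.4000, 0.2000, -0.8000)
new position p' = (0.2700, -0.9900, -1.9700)
new velocity v' = (0.4600, -0.8800, 1.2200)
gyro term ω×Iω = (0.1210, 0.0110, 0.1000)
(τ − ω×Iω)/I = (0.2600, -0.8200, 0.1250)
ω + α·dt = (1.0260, -1.0820, -1.0875)
q⊗(0,ω) = (-1.2709178, -0.2413475, -0.5755044, 1.0978688)
q' = normalize(q + ½dt·q⊗(0,ω)) = (-0.3343, -0.1548, -0.6813, -0.6326)

p' = (0.2700, -0.9900, -1.9700)
q' = (-0.3343, -0.1548, -0.6813, -0.6326)
v' = (0.4600, -0.8800, 1.2200)
ω' = (1.0260, -1.0820, -1.0875)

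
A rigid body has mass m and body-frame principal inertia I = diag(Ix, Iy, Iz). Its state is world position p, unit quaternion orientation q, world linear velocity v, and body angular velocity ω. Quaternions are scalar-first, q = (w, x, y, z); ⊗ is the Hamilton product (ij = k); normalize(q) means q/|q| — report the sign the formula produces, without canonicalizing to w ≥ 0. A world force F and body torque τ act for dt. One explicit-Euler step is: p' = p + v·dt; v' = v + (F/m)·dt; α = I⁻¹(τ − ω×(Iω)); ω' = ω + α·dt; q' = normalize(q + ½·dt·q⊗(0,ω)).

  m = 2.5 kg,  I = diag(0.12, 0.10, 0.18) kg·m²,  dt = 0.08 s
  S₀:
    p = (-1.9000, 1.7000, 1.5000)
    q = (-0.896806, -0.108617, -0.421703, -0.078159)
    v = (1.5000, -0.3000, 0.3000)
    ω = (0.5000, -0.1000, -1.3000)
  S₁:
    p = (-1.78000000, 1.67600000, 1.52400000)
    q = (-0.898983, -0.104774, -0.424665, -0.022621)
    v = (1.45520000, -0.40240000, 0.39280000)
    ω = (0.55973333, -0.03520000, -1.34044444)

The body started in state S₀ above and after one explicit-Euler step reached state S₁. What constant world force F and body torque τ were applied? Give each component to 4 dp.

rate change Δω = (0.05973333, 0.06480000, -0.04044444)
I·α + gyro = (0.1000, 0.1200, -0.0900)
velocity change Δv = (-0.04480000, -0.10240000, 0.09280000)
F = m·Δv/dt = (-1.4000, -3.2000, 2.9000)

F = (-1.4000, -3.2000, 2.9000)
τ = (0.1000, 0.1200, -0.0900)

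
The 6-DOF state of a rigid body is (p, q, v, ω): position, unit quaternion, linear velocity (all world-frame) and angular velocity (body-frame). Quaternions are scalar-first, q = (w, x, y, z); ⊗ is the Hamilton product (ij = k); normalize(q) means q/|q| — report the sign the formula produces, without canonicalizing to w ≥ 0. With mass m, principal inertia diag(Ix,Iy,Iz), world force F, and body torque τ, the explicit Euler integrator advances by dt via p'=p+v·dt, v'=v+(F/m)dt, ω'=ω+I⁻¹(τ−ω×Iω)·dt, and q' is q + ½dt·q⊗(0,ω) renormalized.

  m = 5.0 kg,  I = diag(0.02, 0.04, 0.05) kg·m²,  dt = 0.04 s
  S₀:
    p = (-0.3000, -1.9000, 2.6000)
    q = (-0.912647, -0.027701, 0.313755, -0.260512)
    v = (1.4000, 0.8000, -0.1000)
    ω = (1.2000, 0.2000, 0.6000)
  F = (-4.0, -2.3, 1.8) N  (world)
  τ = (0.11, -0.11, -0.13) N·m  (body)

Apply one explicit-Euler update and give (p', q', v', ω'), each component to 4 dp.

p' = (-0.2440, -1.8680, 2.5960)
q' = (-0.9098, -0.0448, 0.3041, -0.2790)
v' = (1.3680, 0.7816, -0.0856)
ω' = (1.4176, 0.1116, 0.4922)

(τ − ω×Iω)/I = (5.4400, -2.2100, -2.6960)
ω' = ω + α·dt = (1.4176, 0.1116, 0.4922)
Hamilton product q⊗(0,ω) = (0.1267974, -0.8548210, -0.4785232, -0.9296344)
q' = normalize(q + ½dt·q⊗(0,ω)) = (-0.9098, -0.0448, 0.3041, -0.2790)
new position p' = (-0.2440, -1.8680, 2.5960)
v + (F/m)dt = (1.3680, 0.7816, -0.0856)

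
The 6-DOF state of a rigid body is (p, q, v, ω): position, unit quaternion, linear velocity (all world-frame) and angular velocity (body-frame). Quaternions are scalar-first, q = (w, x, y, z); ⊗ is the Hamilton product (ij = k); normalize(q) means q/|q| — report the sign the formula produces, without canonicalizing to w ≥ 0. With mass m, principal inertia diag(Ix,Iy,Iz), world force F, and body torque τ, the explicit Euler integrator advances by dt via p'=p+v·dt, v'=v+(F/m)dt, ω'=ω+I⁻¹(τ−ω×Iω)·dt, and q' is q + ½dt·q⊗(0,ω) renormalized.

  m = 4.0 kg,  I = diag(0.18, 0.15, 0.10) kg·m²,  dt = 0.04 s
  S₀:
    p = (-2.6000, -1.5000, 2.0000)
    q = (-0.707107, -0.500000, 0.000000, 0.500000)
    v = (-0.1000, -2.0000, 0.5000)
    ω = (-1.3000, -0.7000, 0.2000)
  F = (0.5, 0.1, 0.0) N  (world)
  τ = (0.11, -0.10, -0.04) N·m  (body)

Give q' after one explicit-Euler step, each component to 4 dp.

q⊗(0,ω) = (-0.7500000, 1.2692391, -0.0550251, 0.2085786)
q' = normalize(q + ½dt·q⊗(0,ω)) = (-0.7218, -0.4744, -0.0011, 0.5039)

q' = (-0.7218, -0.4744, -0.0011, 0.5039)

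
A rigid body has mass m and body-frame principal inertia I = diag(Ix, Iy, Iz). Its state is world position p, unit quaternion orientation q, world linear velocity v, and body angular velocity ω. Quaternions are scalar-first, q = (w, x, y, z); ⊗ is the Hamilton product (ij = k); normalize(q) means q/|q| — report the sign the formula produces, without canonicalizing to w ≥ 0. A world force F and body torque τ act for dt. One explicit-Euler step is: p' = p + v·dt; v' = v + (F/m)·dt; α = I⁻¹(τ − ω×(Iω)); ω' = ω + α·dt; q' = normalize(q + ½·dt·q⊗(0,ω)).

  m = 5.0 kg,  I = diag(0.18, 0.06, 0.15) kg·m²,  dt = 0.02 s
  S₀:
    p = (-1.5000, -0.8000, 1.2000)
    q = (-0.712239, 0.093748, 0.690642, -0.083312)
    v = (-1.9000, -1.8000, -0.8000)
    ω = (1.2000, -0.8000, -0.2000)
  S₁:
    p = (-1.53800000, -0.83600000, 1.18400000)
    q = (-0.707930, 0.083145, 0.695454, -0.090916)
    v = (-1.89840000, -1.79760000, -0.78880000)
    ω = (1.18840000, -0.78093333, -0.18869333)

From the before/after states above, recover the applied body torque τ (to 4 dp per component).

Δω = ω₁−ω₀ = (-0.01160000, 0.01906667, 0.01130667)
I·α + gyro = (-0.0900, 0.0500, 0.2000)

τ = (-0.0900, 0.0500, 0.2000)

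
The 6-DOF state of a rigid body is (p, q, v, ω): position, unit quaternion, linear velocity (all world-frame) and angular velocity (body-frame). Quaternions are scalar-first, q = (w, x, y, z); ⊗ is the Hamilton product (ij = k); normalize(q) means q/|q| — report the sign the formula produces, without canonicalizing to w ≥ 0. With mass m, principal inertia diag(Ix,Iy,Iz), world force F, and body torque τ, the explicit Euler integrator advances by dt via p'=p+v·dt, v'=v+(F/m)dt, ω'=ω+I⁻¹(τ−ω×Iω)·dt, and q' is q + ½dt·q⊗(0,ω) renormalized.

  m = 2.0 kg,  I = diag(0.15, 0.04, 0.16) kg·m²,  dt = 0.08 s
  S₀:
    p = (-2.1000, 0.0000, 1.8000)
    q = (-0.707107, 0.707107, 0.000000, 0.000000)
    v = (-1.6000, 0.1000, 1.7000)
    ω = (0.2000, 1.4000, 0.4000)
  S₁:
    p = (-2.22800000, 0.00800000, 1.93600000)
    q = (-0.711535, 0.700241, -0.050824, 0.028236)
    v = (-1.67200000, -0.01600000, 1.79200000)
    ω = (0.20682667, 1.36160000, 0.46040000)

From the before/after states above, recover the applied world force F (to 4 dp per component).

Δv = v₁−v₀ = (-0.07200000, -0.11600000, 0.09200000)
F = m·Δv/dt = (-1.8000, -2.9000, 2.3000)

F = (-1.8000, -2.9000, 2.3000)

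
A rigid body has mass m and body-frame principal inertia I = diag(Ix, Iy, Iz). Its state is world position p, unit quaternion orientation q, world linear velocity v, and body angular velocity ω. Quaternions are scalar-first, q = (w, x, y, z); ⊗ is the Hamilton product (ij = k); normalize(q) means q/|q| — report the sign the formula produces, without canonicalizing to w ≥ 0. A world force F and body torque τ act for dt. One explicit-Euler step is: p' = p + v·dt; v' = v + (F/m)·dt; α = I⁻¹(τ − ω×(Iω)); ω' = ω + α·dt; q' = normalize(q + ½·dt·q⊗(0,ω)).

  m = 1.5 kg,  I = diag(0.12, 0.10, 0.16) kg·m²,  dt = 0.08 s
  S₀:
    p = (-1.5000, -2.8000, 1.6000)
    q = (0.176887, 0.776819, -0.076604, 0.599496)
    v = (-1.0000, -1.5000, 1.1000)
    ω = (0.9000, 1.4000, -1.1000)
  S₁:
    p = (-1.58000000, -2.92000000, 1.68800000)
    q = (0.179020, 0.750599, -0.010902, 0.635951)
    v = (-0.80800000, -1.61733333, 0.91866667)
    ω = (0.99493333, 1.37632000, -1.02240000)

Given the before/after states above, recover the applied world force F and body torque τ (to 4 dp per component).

F = (3.6000, -2.2000, -3.4000)
τ = (0.0500, 0.0100, 0.1300)

rate change Δω = (0.09493333, -0.02368000, 0.07760000)
gyro term ω₀×Iω₀ = (-0.0924, 0.0396, -0.0252)
I·α + gyro = (0.0500, 0.0100, 0.1300)
Δv = v₁−v₀ = (0.19200000, -0.11733333, -0.18133333)
F = m·Δv/dt = (3.6000, -2.2000, -3.4000)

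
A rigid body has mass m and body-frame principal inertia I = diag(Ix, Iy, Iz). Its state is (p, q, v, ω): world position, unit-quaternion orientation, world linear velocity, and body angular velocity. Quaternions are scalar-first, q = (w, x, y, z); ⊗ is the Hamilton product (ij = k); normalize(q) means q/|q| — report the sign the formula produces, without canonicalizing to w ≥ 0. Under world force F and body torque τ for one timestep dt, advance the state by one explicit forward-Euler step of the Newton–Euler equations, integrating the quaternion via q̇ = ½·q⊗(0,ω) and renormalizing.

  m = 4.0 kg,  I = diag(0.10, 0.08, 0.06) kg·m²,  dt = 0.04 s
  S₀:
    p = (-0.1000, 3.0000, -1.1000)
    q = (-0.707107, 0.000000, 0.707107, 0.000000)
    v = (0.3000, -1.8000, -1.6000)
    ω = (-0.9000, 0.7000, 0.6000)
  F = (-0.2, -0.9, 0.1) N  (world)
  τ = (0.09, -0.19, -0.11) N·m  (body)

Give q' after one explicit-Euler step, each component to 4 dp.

q' = (-0.7168, 0.0212, 0.6970, 0.0042)

2q̇ = q⊗(0,ω) = (-0.4949749, 1.0606605, -0.4949749, 0.2121321)
updated quaternion q' = (-0.7168, 0.0212, 0.6970, 0.0042)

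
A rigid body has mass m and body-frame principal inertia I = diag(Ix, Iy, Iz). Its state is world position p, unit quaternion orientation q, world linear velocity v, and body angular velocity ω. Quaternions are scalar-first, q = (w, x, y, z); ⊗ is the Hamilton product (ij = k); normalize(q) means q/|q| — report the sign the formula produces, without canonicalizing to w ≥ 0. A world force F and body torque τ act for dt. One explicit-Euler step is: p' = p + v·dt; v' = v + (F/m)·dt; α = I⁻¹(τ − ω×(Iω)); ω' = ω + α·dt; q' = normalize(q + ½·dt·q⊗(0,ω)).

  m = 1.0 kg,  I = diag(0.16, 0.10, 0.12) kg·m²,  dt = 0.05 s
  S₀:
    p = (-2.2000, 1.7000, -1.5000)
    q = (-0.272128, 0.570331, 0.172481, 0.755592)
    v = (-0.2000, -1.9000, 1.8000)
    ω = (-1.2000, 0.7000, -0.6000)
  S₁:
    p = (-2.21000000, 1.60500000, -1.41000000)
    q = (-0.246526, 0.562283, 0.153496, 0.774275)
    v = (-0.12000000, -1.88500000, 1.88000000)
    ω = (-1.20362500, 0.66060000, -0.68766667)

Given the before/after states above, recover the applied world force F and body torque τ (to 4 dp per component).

F = (1.6000, 0.3000, 1.6000)
τ = (-0.0200, -0.0500, -0.1600)

rate change Δω = (-0.00362500, -0.03940000, -0.08766667)
gyro term ω₀×Iω₀ = (-0.0084, 0.0288, 0.0504)
I·α + gyro = (-0.0200, -0.0500, -0.1600)
velocity change Δv = (0.08000000, 0.01500000, 0.08000000)
F = m·Δv/dt = (1.6000, 0.3000, 1.6000)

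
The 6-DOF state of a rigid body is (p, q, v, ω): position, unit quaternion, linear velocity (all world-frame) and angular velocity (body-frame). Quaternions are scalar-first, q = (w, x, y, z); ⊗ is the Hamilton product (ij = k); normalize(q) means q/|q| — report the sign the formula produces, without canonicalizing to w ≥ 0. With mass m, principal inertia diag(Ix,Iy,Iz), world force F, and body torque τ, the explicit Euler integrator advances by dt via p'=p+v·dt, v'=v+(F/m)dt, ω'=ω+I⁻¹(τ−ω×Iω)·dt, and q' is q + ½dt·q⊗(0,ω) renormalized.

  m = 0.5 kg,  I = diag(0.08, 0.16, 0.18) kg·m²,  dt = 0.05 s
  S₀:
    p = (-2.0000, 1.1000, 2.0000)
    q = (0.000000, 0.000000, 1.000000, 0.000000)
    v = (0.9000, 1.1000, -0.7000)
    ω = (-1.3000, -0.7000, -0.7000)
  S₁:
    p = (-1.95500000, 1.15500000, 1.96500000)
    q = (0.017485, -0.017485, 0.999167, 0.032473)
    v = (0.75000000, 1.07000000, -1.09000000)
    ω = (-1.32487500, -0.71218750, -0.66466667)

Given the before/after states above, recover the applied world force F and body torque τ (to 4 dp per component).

rate change Δω = (-0.02487500, -0.01218750, 0.03533333)
precession coupling = (0.0098, -0.0910, 0.0728)
τ = I·(Δω/dt) + ω₀×(Iω₀) = (-0.0300, -0.1300, 0.2000)
Δv = v₁−v₀ = (-0.15000000, -0.03000000, -0.39000000)
m·(v₁−v₀)/dt = (-1.5000, -0.3000, -3.9000)

F = (-1.5000, -0.3000, -3.9000)
τ = (-0.0300, -0.1300, 0.2000)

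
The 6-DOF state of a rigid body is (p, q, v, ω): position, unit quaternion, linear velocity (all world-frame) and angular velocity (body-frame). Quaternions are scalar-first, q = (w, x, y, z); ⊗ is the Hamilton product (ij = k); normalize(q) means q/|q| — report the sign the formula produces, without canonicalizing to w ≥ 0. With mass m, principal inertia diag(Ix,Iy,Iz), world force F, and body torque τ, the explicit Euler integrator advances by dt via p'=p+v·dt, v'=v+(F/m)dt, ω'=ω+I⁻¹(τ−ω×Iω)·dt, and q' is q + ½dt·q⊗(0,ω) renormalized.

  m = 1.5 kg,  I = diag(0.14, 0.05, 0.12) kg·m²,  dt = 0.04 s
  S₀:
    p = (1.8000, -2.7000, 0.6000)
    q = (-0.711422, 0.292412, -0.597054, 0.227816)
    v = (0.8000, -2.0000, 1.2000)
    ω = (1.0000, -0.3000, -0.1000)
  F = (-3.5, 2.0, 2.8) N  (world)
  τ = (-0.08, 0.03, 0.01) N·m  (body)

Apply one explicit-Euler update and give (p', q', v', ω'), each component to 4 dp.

p' = (1.8320, -2.7800, 0.6480)
q' = (-0.7202, 0.2807, -0.5875, 0.2394)
v' = (0.7067, -1.9467, 1.2747)
ω' = (0.9765, -0.2744, -0.1057)

a = F/m = (-2.3333, 1.3333, 1.8667)
p + v·dt = (1.8320, -2.7800, 0.6480)
new velocity v' = (0.7067, -1.9467, 1.2747)
precession coupling ω×(Iω) = (0.0021, -0.0020, 0.0270)
α = I⁻¹(τ − ω×Iω) = (-0.5864, 0.6400, -0.1417)
ω' = ω + α·dt = (0.9765, -0.2744, -0.1057)
q⊗(0,ω) = (-0.4487466, -0.5833718, 0.4704838, 0.5804726)
updated quaternion q' = (-0.7202, 0.2807, -0.5875, 0.2394)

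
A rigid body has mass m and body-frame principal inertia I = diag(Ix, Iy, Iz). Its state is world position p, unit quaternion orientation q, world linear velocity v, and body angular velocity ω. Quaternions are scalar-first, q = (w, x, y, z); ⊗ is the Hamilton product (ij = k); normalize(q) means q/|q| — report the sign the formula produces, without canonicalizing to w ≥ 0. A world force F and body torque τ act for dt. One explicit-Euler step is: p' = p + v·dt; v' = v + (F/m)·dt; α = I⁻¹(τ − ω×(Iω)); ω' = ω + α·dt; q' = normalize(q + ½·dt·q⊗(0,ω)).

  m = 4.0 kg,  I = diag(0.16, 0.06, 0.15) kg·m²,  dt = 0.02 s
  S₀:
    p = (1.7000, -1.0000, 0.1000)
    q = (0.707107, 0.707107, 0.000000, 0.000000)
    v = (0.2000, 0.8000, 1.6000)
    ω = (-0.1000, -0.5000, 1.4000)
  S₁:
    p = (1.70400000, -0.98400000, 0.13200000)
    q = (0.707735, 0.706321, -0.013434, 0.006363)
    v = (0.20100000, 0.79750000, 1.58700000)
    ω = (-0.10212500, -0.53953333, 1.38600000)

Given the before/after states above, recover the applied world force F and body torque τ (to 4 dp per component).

F = (0.2000, -0.5000, -2.6000)
τ = (-0.0800, -0.1200, -0.1100)

v₁ − v₀ = (0.00100000, -0.00250000, -0.01300000)
m·(v₁−v₀)/dt = (0.2000, -0.5000, -2.6000)
Δω = ω₁−ω₀ = (-0.00212500, -0.03953333, -0.01400000)
ω₀×(Iω₀) = (-0.0630, -0.0014, -0.0050)
I·α + gyro = (-0.0800, -0.1200, -0.1100)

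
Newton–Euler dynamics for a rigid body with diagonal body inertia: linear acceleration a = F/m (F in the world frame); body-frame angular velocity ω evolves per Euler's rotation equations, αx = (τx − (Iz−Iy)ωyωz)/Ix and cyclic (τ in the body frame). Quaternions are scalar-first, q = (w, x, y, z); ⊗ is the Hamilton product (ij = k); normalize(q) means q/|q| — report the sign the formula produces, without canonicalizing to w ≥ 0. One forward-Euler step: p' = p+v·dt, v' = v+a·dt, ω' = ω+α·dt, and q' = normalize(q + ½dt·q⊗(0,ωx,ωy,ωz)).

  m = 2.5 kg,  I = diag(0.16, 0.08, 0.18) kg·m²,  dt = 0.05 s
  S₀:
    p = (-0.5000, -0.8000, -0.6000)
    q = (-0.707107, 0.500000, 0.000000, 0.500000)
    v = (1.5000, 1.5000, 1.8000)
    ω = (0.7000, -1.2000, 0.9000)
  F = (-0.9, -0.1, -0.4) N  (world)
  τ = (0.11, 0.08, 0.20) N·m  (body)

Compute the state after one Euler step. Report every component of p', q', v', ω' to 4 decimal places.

p' = (-0.4250, -0.7250, -0.5100)
q' = (-0.7265, 0.5022, 0.0187, 0.4687)
v' = (1.4820, 1.4980, 1.7920)
ω' = (0.7681, -1.1421, 0.9369)

linear accel F/m = (-0.3600, -0.0400, -0.1600)
p + v·dt = (-0.4250, -0.7250, -0.5100)
v + (F/m)dt = (1.4820, 1.4980, 1.7920)
precession coupling ω×(Iω) = (-0.1080, -0.0126, 0.0672)
(τ − ω×Iω)/I = (1.3625, 1.1575, 0.7378)
ω' = ω + α·dt = (0.7681, -1.1421, 0.9369)
Hamilton product q⊗(0,ω) = (-0.8000000, 0.1050251, 0.7485284, -1.2363963)
q' = normalize(q + ½dt·q⊗(0,ω)) = (-0.7265, 0.5022, 0.0187, 0.4687)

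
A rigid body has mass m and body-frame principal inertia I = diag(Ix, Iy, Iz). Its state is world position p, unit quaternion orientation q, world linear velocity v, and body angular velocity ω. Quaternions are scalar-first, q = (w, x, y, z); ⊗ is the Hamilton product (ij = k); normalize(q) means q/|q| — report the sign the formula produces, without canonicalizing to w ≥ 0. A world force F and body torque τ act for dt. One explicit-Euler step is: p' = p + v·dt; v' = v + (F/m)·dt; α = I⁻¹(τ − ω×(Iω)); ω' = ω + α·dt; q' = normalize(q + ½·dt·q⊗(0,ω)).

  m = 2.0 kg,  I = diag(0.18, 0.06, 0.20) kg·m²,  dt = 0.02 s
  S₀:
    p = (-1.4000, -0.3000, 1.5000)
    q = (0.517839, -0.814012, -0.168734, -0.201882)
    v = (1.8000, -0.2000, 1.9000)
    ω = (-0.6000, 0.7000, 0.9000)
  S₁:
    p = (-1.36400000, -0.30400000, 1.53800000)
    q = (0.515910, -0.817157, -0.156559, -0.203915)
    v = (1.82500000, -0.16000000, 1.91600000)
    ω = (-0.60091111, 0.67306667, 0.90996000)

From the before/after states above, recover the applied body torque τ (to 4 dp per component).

τ = (0.0800, -0.0700, 0.1500)

Δω = ω₁−ω₀ = (-0.00091111, -0.02693333, 0.00996000)
applied torque τ = (0.0800, -0.0700, 0.1500)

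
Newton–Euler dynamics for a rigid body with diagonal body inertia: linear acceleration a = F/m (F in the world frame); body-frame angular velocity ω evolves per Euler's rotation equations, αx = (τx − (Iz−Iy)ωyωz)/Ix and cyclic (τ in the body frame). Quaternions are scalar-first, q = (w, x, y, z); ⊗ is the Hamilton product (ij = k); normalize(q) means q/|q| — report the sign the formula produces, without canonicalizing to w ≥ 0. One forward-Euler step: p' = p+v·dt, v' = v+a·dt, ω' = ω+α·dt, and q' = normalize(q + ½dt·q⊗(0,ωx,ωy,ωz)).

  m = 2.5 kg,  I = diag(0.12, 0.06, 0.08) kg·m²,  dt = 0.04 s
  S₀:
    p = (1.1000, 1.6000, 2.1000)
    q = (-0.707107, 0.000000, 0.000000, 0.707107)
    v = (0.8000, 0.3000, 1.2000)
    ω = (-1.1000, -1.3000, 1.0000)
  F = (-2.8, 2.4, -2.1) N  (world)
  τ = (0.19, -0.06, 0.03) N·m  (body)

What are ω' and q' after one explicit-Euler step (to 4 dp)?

ω' = (-1.0280, -1.3107, 1.0579)
q' = (-0.7207, 0.0339, 0.0028, 0.6924)

(τ − ω×Iω)/I = (1.8000, -0.2667, 1.4475)
ω' = ω + α·dt = (-1.0280, -1.3107, 1.0579)
2q̇ = q⊗(0,ω) = (-0.7071070, 1.6970568, 0.1414214, -0.7071070)
q + ½dt·q⊗(0,ω), renormalized = (-0.7207, 0.0339, 0.0028, 0.6924)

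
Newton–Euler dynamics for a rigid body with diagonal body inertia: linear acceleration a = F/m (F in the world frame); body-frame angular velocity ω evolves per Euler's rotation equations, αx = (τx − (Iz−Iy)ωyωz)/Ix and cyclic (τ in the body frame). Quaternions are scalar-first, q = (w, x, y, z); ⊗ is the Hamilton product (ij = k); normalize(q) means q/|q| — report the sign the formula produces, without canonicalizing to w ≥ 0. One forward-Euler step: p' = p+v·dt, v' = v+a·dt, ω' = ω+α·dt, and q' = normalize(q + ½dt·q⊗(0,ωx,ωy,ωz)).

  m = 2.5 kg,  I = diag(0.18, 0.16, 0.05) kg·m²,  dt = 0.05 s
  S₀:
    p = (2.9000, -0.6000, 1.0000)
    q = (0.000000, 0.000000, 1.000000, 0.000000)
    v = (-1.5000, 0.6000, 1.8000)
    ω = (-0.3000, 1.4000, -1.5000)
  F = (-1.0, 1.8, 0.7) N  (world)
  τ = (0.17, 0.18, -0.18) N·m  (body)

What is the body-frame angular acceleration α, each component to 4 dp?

α = (-0.3389, 0.7594, -3.7680)

ω×(Iω) gyroscopic = (0.2310, 0.0585, 0.0084)
angular accel α = (-0.3389, 0.7594, -3.7680)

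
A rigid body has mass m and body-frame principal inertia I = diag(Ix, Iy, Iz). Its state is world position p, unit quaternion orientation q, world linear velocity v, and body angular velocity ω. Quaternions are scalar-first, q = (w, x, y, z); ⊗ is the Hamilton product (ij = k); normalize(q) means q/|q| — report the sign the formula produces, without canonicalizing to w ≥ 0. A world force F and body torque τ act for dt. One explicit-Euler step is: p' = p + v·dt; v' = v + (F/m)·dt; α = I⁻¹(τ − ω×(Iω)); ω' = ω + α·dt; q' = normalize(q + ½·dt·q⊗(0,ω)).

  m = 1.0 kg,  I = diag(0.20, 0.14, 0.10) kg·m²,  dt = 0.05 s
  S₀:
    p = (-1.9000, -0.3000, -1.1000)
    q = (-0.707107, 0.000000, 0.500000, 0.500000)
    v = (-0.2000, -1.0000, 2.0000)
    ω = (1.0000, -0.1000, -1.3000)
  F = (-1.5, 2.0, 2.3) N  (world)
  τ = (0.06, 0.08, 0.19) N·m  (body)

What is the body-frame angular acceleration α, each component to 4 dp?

α = (0.3260, 1.5000, 1.8400)

ω×(Iω) gyroscopic = (-0.0052, -0.1300, 0.0060)
α = I⁻¹(τ − ω×Iω) = (0.3260, 1.5000, 1.8400)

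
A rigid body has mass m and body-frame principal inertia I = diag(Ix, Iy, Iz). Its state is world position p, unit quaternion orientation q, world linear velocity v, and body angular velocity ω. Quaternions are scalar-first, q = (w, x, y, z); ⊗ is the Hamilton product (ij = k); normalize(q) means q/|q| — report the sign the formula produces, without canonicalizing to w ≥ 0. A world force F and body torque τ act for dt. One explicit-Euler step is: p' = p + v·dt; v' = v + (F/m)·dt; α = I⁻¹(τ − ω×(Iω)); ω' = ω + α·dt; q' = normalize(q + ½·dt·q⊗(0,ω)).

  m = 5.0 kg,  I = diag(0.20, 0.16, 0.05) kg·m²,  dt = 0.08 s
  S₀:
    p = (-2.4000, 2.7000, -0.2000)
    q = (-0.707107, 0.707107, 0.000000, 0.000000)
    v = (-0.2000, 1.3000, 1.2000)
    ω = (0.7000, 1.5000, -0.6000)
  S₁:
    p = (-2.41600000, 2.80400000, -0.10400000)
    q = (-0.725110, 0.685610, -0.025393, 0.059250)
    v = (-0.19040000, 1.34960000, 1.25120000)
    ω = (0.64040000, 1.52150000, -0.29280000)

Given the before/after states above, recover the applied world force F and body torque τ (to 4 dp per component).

ω₁ − ω₀ = (-0.05960000, 0.02150000, 0.30720000)
ω₀×(Iω₀) = (0.0990, -0.0630, -0.0420)
τ = I·(Δω/dt) + ω₀×(Iω₀) = (-0.0500, -0.0200, 0.1500)
v₁ − v₀ = (0.00960000, 0.04960000, 0.05120000)
F = m·Δv/dt = (0.6000, 3.1000, 3.2000)

F = (0.6000, 3.1000, 3.2000)
τ = (-0.0500, -0.0200, 0.1500)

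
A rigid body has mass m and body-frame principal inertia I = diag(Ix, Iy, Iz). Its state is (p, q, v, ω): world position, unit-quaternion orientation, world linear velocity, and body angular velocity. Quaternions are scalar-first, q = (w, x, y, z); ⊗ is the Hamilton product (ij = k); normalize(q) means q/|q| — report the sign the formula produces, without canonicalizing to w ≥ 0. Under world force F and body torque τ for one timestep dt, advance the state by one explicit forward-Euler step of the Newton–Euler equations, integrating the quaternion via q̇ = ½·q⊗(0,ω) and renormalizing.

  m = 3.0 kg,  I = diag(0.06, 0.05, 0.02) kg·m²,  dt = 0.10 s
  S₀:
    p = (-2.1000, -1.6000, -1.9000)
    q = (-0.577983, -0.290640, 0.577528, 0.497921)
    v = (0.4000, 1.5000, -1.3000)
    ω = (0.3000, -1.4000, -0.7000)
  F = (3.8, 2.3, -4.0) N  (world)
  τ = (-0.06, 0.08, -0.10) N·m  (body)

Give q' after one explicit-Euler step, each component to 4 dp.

q' = (-0.5141, -0.2838, 0.6133, 0.5282)

q⊗(0,ω) = (1.2442759, 0.1194249, 0.7551045, 0.6382257)
q' = normalize(q + ½dt·q⊗(0,ω)) = (-0.5141, -0.2838, 0.6133, 0.5282)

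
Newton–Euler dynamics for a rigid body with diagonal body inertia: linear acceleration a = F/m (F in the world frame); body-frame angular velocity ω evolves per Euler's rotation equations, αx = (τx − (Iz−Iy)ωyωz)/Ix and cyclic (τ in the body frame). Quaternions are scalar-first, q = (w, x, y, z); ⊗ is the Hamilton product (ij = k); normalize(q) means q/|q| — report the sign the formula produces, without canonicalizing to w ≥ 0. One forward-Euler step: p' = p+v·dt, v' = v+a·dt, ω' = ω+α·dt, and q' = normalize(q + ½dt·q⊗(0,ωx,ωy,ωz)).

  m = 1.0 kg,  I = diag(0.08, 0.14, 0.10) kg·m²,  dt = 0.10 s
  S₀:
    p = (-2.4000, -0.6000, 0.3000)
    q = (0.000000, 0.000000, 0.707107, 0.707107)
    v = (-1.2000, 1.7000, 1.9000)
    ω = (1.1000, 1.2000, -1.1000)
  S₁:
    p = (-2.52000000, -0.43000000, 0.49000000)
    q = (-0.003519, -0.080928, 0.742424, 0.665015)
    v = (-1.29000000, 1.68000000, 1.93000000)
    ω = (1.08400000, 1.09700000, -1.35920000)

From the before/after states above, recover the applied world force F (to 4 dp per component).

v₁ − v₀ = (-0.09000000, -0.02000000, 0.03000000)
applied force F = (-0.9000, -0.2000, 0.3000)

F = (-0.9000, -0.2000, 0.3000)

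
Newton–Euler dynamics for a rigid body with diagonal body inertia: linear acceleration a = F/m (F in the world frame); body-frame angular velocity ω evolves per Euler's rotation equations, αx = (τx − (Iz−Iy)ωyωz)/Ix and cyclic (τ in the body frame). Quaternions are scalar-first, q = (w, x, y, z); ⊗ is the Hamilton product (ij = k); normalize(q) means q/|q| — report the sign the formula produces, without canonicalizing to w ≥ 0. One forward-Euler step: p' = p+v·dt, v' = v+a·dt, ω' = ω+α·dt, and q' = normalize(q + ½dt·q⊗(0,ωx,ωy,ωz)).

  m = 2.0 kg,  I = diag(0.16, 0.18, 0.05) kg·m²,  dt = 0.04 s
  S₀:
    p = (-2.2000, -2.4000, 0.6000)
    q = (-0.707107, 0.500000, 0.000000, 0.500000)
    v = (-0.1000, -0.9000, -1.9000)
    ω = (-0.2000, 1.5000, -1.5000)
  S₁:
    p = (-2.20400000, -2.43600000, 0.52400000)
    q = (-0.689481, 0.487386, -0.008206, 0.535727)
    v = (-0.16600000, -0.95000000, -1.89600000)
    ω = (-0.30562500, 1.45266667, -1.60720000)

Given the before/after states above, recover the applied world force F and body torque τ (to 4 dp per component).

F = (-3.3000, -2.5000, 0.2000)
τ = (-0.1300, -0.1800, -0.1400)

rate change Δω = (-0.10562500, -0.04733333, -0.10720000)
precession coupling = (0.2925, 0.0330, -0.0060)
I·α + gyro = (-0.1300, -0.1800, -0.1400)
Δv = v₁−v₀ = (-0.06600000, -0.05000000, 0.00400000)
F = m·Δv/dt = (-3.3000, -2.5000, 0.2000)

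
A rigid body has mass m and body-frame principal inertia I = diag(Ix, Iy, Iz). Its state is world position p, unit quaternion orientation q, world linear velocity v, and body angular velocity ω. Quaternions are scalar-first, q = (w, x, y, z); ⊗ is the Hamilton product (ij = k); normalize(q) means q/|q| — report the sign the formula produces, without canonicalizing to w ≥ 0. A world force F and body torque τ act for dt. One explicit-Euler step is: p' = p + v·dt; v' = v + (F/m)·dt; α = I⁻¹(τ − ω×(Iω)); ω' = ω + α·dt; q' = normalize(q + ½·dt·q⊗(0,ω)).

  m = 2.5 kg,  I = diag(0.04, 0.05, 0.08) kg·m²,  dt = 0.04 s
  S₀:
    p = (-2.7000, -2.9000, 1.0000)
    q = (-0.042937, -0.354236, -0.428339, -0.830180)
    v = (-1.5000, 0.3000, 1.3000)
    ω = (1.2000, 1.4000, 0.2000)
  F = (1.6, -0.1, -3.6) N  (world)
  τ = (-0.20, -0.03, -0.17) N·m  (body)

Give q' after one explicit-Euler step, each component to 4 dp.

2q̇ = q⊗(0,ω) = (1.1907938, 1.0250598, -0.9854806, 0.0094890)
q + ½dt·q⊗(0,ω), renormalized = (-0.0191, -0.3335, -0.4477, -0.8294)

q' = (-0.0191, -0.3335, -0.4477, -0.8294)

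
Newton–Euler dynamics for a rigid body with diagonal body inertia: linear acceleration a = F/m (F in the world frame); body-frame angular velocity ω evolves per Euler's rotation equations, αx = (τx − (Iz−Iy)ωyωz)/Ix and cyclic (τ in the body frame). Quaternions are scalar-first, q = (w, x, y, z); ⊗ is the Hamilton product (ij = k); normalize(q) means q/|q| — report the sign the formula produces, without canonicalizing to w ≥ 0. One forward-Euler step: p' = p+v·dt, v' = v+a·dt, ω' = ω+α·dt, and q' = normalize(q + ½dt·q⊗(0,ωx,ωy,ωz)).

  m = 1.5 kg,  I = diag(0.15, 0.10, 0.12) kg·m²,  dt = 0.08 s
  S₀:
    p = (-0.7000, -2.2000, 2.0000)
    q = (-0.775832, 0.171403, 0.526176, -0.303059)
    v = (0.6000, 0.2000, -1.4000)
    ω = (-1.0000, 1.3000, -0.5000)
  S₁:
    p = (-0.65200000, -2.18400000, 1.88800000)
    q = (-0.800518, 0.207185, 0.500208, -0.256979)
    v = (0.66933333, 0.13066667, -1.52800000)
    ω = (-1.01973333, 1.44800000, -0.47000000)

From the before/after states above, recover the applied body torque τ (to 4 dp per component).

ω₁ − ω₀ = (-0.01973333, 0.14800000, 0.03000000)
I·α + gyro = (-0.0500, 0.2000, 0.1100)

τ = (-0.0500, 0.2000, 0.1100)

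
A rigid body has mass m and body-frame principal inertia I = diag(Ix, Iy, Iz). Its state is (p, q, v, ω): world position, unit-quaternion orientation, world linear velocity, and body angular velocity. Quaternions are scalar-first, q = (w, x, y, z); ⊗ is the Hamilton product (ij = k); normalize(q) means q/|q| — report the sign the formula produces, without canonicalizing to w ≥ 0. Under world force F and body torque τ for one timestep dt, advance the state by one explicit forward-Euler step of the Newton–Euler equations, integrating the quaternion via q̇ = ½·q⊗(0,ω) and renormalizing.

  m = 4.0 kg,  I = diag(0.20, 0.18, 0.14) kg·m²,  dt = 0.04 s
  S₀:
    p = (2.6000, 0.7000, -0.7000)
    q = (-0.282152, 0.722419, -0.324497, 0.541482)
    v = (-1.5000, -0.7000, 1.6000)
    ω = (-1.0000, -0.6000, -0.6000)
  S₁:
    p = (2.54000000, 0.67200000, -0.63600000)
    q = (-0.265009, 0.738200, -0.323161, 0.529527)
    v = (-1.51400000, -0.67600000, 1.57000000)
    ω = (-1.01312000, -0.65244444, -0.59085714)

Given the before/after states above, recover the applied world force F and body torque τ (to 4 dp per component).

rate change Δω = (-0.01312000, -0.05244444, 0.00914286)
gyro term ω₀×Iω₀ = (-0.0144, 0.0360, -0.0120)
τ = I·(Δω/dt) + ω₀×(Iω₀) = (-0.0800, -0.2000, 0.0200)
v₁ − v₀ = (-0.01400000, 0.02400000, -0.03000000)
m·(v₁−v₀)/dt = (-1.4000, 2.4000, -3.0000)

F = (-1.4000, 2.4000, -3.0000)
τ = (-0.0800, -0.2000, 0.0200)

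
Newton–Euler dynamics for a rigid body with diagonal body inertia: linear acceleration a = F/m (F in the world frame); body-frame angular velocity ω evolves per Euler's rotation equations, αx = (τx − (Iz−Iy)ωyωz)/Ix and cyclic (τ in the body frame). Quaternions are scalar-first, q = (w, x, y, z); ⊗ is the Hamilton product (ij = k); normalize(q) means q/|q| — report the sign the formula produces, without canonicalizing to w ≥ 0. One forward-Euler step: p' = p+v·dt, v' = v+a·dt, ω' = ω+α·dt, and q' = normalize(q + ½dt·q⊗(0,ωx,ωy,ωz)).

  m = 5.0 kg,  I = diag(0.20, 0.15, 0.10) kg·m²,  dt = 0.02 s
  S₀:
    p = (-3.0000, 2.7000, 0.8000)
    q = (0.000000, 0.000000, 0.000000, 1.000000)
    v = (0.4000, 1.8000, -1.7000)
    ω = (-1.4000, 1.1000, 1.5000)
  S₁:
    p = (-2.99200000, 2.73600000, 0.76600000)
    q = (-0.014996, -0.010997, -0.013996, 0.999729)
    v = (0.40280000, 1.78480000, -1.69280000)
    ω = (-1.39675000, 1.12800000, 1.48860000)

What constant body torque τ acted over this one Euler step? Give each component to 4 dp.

τ = (-0.0500, 0.0000, 0.0200)

rate change Δω = (0.00325000, 0.02800000, -0.01140000)
τ = I·(Δω/dt) + ω₀×(Iω₀) = (-0.0500, 0.0000, 0.0200)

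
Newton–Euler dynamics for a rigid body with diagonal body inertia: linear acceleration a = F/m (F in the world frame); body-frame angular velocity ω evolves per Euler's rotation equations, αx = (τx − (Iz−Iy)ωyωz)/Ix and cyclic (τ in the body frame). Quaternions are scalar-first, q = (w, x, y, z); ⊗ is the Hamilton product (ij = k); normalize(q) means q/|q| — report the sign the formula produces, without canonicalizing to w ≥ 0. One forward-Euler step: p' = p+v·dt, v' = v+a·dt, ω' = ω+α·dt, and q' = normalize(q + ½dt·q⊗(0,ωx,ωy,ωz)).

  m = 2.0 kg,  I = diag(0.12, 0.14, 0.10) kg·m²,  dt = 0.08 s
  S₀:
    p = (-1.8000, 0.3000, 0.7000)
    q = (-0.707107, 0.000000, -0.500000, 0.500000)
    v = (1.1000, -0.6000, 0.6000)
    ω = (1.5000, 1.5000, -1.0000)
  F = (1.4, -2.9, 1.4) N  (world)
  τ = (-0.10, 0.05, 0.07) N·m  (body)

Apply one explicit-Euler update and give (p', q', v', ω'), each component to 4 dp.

p' = (-1.7120, 0.2520, 0.7480)
q' = (-0.6542, -0.0522, -0.5102, 0.5558)
v' = (1.1560, -0.7160, 0.6560)
ω' = (1.3933, 1.5457, -0.9800)

(τ − ω×Iω)/I = (-1.3333, 0.5714, 0.2500)
ω + α·dt = (1.3933, 1.5457, -0.9800)
2q̇ = q⊗(0,ω) = (1.2500000, -1.3106605, -0.3106605, 1.4571070)
updated quaternion q' = (-0.6542, -0.0522, -0.5102, 0.5558)
p' = p + v·dt = (-1.7120, 0.2520, 0.7480)
v + (F/m)dt = (1.1560, -0.7160, 0.6560)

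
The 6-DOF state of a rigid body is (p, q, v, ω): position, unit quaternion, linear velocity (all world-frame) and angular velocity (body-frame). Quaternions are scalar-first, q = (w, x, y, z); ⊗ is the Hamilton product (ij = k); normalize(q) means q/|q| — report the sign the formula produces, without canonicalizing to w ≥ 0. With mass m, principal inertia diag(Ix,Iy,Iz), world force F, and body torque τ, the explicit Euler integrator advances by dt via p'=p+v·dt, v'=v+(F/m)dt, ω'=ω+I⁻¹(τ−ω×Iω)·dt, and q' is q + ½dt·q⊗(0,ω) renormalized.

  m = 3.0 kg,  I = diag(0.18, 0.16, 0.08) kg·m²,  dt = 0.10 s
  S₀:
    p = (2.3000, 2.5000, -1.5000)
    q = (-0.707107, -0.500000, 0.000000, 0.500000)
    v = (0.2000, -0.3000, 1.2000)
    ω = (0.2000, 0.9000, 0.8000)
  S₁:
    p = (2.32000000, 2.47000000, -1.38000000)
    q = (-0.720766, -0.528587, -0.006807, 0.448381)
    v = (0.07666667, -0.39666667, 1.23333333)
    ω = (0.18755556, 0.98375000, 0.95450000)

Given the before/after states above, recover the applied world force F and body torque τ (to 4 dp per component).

F = (-3.7000, -2.9000, 1.0000)
τ = (-0.0800, 0.1500, 0.1200)

ω₁ − ω₀ = (-0.01244444, 0.08375000, 0.15450000)
ω₀×(Iω₀) = (-0.0576, 0.0160, -0.0036)
τ = I·(Δω/dt) + ω₀×(Iω₀) = (-0.0800, 0.1500, 0.1200)
v₁ − v₀ = (-0.12333333, -0.09666667, 0.03333333)
m·(v₁−v₀)/dt = (-3.7000, -2.9000, 1.0000)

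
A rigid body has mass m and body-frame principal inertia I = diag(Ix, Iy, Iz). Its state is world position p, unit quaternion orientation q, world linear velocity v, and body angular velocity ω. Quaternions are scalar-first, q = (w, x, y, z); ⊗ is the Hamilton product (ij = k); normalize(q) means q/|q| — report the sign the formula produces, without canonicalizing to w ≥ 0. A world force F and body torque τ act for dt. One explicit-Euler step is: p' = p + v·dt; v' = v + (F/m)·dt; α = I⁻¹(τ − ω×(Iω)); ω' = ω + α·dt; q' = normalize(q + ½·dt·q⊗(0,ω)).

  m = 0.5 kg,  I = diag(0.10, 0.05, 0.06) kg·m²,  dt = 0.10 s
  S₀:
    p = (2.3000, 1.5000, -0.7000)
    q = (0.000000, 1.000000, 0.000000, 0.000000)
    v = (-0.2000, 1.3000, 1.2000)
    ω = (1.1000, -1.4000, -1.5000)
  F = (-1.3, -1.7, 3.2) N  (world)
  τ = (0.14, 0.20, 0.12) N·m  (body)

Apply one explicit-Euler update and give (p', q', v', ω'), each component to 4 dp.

p + v·dt = (2.2800, 1.6300, -0.5800)
new velocity v' = (-0.4600, 0.9600, 1.8400)
α = I⁻¹(τ − ω×Iω) = (1.1900, 5.3200, 0.7167)
ω + α·dt = (1.2190, -0.8680, -1.4283)
q⊗(0,ω) = (-1.1000000, 0.0000000, 1.5000000, -1.4000000)
updated quaternion q' = (-0.0546, 0.9933, 0.0745, -0.0695)

p' = (2.2800, 1.6300, -0.5800)
q' = (-0.0546, 0.9933, 0.0745, -0.0695)
v' = (-0.4600, 0.9600, 1.8400)
ω' = (1.2190, -0.8680, -1.4283)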